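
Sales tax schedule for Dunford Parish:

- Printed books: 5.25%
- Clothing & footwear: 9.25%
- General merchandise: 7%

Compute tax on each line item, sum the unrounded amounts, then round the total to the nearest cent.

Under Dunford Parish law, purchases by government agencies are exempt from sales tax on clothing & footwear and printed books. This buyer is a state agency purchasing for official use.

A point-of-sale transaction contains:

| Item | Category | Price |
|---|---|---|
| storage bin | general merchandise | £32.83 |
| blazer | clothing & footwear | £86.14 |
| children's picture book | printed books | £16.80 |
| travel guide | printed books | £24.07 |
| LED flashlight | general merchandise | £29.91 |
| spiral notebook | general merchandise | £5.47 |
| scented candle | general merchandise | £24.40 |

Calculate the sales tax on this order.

£6.48

Storage bin £32.83: general merchandise → 7% → £2.2981
Blazer £86.14: clothing & footwear, buyer-exempt → 0% → £0.00
Children's picture book £16.80: printed books, buyer-exempt → 0% → £0.00
Travel guide £24.07: printed books, buyer-exempt → 0% → £0.00
LED flashlight £29.91: general merchandise → 7% → £2.0937
Spiral notebook £5.47: general merchandise → 7% → £0.3829
Scented candle £24.40: general merchandise → 7% → £1.708
Unrounded tax sum = £6.4827 → £6.48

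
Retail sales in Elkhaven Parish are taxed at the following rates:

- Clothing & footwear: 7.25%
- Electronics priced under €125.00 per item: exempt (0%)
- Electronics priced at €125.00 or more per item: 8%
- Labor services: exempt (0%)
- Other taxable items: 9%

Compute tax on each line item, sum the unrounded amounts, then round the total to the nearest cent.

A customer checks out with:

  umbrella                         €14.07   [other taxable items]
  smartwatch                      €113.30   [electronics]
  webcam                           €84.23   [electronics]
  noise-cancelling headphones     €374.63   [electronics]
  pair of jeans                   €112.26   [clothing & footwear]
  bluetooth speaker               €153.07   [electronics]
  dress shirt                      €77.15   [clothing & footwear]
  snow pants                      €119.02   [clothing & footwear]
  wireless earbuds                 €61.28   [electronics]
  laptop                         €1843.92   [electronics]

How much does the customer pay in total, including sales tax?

€3166.29

Umbrella €14.07: other taxable items → 9% → €1.2663
Smartwatch €113.30: electronics, under €125.00 → 0% → €0.00
Webcam €84.23: electronics, under €125.00 → 0% → €0.00
Noise-cancelling headphones €374.63: electronics, €125.00 or more → 8% → €29.9704
Pair of jeans €112.26: clothing & footwear → 7.25% → €8.13885
Bluetooth speaker €153.07: electronics, €125.00 or more → 8% → €12.2456
Dress shirt €77.15: clothing & footwear → 7.25% → €5.593375
Snow pants €119.02: clothing & footwear → 7.25% → €8.62895
Wireless earbuds €61.28: electronics, under €125.00 → 0% → €0.00
Laptop €1843.92: electronics, €125.00 or more → 8% → €147.5136
Subtotal = €2952.93; unrounded tax = €213.357075 → €213.36; total due = €3166.29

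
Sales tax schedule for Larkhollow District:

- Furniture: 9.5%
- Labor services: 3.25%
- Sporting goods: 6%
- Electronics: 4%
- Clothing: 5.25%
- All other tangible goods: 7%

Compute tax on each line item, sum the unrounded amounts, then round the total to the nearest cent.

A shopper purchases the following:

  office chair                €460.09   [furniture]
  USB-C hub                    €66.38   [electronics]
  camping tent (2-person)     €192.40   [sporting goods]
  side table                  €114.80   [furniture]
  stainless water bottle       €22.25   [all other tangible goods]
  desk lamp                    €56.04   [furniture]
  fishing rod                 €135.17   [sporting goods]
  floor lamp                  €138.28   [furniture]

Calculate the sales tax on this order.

Office chair €460.09: furniture → 9.5% → €43.70855
USB-C hub €66.38: electronics → 4% → €2.6552
Camping tent (2-person) €192.40: sporting goods → 6% → €11.544
Side table €114.80: furniture → 9.5% → €10.906
Stainless water bottle €22.25: all other tangible goods → 7% → €1.5575
Desk lamp €56.04: furniture → 9.5% → €5.3238
Fishing rod €135.17: sporting goods → 6% → €8.1102
Floor lamp €138.28: furniture → 9.5% → €13.1366
Unrounded tax sum = €96.94185 → €96.94

€96.94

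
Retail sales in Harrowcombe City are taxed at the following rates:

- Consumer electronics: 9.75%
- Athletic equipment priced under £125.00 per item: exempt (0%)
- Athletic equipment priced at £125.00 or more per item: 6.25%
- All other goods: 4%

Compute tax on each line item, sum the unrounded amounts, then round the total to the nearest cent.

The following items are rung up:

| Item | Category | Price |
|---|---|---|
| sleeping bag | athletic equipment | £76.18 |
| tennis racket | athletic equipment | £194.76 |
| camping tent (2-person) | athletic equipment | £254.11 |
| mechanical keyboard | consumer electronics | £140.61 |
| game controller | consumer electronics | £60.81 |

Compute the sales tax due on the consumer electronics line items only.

£19.64

Mechanical keyboard £140.61: consumer electronics → 9.75% → £13.709475
Game controller £60.81: consumer electronics → 9.75% → £5.928975
Tax on consumer electronics: unrounded sum = £19.63845 → £19.64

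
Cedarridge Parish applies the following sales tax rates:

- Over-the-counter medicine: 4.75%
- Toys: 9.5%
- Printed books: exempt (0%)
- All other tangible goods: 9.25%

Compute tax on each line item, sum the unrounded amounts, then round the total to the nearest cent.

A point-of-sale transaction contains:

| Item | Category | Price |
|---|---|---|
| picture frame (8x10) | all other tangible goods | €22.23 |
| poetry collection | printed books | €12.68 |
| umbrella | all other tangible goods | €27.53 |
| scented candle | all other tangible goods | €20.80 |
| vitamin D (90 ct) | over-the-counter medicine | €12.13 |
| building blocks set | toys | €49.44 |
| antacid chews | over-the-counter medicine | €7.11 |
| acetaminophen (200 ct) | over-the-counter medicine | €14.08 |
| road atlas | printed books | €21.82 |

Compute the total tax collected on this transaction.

€12.81

Picture frame (8x10) €22.23: all other tangible goods → 9.25% → €2.056275
Poetry collection €12.68: printed books → 0% → €0.00
Umbrella €27.53: all other tangible goods → 9.25% → €2.546525
Scented candle €20.80: all other tangible goods → 9.25% → €1.924
Vitamin D (90 ct) €12.13: over-the-counter medicine → 4.75% → €0.576175
Building blocks set €49.44: toys → 9.5% → €4.6968
Antacid chews €7.11: over-the-counter medicine → 4.75% → €0.337725
Acetaminophen (200 ct) €14.08: over-the-counter medicine → 4.75% → €0.6688
Road atlas €21.82: printed books → 0% → €0.00
Unrounded tax sum = €12.8063 → €12.81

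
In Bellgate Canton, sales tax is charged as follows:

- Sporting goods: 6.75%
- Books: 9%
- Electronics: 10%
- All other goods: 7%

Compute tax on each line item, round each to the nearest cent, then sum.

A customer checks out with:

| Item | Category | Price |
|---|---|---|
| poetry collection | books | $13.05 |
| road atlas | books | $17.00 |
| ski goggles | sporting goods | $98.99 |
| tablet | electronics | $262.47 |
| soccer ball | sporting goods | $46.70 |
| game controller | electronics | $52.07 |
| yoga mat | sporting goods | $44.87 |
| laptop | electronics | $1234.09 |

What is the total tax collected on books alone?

$2.70

Poetry collection $13.05: books → 9% → $1.17
Road atlas $17.00: books → 9% → $1.53
Tax on books = $1.17 + $1.53 = $2.70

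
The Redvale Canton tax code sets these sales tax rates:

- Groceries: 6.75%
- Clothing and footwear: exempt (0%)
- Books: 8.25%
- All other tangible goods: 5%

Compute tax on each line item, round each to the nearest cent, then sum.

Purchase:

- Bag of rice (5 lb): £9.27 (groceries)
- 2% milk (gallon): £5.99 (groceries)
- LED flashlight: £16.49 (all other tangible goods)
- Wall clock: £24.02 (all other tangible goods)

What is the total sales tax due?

£3.05

Bag of rice (5 lb) £9.27: groceries → 6.75% → £0.63
2% milk (gallon) £5.99: groceries → 6.75% → £0.40
LED flashlight £16.49: all other tangible goods → 5% → £0.82
Wall clock £24.02: all other tangible goods → 5% → £1.20
Total tax = £0.63 + £0.40 + £0.82 + £1.20 = £3.05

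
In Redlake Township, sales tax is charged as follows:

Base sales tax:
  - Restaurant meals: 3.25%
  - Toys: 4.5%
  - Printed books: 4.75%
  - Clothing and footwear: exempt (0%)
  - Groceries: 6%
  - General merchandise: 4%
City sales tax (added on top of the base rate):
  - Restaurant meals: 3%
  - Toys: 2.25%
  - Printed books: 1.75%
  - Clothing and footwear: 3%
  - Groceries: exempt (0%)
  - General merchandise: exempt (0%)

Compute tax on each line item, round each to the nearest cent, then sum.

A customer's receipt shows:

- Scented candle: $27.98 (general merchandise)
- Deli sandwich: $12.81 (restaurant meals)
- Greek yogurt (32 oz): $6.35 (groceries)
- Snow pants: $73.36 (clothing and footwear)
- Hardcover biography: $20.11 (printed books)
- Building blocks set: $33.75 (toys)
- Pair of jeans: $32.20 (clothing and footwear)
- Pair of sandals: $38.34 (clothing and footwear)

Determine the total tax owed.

Scented candle $27.98: general merchandise → 4% + 0% city = 4% → $1.12
Deli sandwich $12.81: restaurant meals → 3.25% + 3% city = 6.25% → $0.80
Greek yogurt (32 oz) $6.35: groceries → 6% + 0% city = 6% → $0.38
Snow pants $73.36: clothing and footwear → 0% + 3% city = 3% → $2.20
Hardcover biography $20.11: printed books → 4.75% + 1.75% city = 6.5% → $1.31
Building blocks set $33.75: toys → 4.5% + 2.25% city = 6.75% → $2.28
Pair of jeans $32.20: clothing and footwear → 0% + 3% city = 3% → $0.97
Pair of sandals $38.34: clothing and footwear → 0% + 3% city = 3% → $1.15
Total tax = $1.12 + $0.80 + $0.38 + $2.20 + $1.31 + $2.28 + $0.97 + $1.15 = $10.21

$10.21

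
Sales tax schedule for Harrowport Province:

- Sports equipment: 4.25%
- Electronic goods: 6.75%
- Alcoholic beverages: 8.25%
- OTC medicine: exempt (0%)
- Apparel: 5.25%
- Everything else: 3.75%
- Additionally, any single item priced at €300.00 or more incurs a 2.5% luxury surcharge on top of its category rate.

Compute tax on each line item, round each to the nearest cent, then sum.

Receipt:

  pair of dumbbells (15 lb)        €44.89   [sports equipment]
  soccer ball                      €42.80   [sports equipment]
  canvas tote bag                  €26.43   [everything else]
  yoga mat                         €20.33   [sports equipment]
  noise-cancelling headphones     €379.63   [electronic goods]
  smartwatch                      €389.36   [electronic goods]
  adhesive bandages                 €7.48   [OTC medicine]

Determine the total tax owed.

Pair of dumbbells (15 lb) €44.89: sports equipment → 4.25% → €1.91
Soccer ball €42.80: sports equipment → 4.25% → €1.82
Canvas tote bag €26.43: everything else → 3.75% → €0.99
Yoga mat €20.33: sports equipment → 4.25% → €0.86
Noise-cancelling headphones €379.63: electronic goods → 6.75% + 2.5% surcharge = 9.25% → €35.12
Smartwatch €389.36: electronic goods → 6.75% + 2.5% surcharge = 9.25% → €36.02
Adhesive bandages €7.48: OTC medicine → 0% → €0.00
Total tax = €1.91 + €1.82 + €0.99 + €0.86 + €35.12 + €36.02 = €76.72

€76.72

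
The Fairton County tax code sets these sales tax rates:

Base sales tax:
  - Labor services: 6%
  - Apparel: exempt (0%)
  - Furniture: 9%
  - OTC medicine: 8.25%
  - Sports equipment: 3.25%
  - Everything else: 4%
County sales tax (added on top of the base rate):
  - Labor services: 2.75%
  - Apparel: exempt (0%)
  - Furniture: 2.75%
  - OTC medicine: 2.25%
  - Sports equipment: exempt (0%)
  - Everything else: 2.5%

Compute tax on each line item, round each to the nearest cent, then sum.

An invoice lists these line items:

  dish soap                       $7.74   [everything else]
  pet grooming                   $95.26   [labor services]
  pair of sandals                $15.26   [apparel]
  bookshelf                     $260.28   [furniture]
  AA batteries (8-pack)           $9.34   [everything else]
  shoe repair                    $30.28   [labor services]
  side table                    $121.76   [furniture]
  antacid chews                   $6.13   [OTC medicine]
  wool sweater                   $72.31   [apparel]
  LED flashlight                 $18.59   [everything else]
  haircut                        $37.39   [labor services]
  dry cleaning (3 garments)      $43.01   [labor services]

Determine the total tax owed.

$65.87

Dish soap $7.74: everything else → 4% + 2.5% county = 6.5% → $0.50
Pet grooming $95.26: labor services → 6% + 2.75% county = 8.75% → $8.34
Pair of sandals $15.26: apparel → 0% + 0% county = 0% → $0.00
Bookshelf $260.28: furniture → 9% + 2.75% county = 11.75% → $30.58
AA batteries (8-pack) $9.34: everything else → 4% + 2.5% county = 6.5% → $0.61
Shoe repair $30.28: labor services → 6% + 2.75% county = 8.75% → $2.65
Side table $121.76: furniture → 9% + 2.75% county = 11.75% → $14.31
Antacid chews $6.13: OTC medicine → 8.25% + 2.25% county = 10.5% → $0.64
Wool sweater $72.31: apparel → 0% + 0% county = 0% → $0.00
LED flashlight $18.59: everything else → 4% + 2.5% county = 6.5% → $1.21
Haircut $37.39: labor services → 6% + 2.75% county = 8.75% → $3.27
Dry cleaning (3 garments) $43.01: labor services → 6% + 2.75% county = 8.75% → $3.76
Total tax = $0.50 + $8.34 + $30.58 + $0.61 + $2.65 + $14.31 + $0.64 + $1.21 + $3.27 + $3.76 = $65.87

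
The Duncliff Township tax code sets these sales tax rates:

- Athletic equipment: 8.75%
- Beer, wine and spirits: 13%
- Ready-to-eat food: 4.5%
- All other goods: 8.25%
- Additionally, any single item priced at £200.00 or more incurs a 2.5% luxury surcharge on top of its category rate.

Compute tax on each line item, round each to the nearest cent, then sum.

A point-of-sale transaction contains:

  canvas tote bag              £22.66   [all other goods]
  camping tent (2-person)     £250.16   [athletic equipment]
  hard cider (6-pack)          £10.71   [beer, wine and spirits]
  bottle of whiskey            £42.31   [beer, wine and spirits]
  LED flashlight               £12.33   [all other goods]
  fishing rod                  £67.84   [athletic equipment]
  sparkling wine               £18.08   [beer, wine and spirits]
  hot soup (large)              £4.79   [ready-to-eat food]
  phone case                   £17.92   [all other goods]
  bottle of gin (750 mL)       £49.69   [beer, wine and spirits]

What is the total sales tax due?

£54.37

Canvas tote bag £22.66: all other goods → 8.25% → £1.87
Camping tent (2-person) £250.16: athletic equipment → 8.75% + 2.5% surcharge = 11.25% → £28.14
Hard cider (6-pack) £10.71: beer, wine and spirits → 13% → £1.39
Bottle of whiskey £42.31: beer, wine and spirits → 13% → £5.50
LED flashlight £12.33: all other goods → 8.25% → £1.02
Fishing rod £67.84: athletic equipment → 8.75% → £5.94
Sparkling wine £18.08: beer, wine and spirits → 13% → £2.35
Hot soup (large) £4.79: ready-to-eat food → 4.5% → £0.22
Phone case £17.92: all other goods → 8.25% → £1.48
Bottle of gin (750 mL) £49.69: beer, wine and spirits → 13% → £6.46
Total tax = £1.87 + £28.14 + £1.39 + £5.50 + £1.02 + £5.94 + £2.35 + £0.22 + £1.48 + £6.46 = £54.37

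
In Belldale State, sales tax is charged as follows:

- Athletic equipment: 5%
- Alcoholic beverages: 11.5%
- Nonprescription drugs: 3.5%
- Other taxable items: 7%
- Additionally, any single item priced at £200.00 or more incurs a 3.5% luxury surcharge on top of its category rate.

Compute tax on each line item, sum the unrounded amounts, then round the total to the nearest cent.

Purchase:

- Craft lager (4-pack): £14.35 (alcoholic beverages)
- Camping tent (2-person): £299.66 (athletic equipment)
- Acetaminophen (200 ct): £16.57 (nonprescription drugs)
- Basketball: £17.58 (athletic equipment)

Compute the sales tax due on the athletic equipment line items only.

Camping tent (2-person) £299.66: athletic equipment → 5% + 3.5% surcharge = 8.5% → £25.4711
Basketball £17.58: athletic equipment → 5% → £0.879
Tax on athletic equipment: unrounded sum = £26.3501 → £26.35

£26.35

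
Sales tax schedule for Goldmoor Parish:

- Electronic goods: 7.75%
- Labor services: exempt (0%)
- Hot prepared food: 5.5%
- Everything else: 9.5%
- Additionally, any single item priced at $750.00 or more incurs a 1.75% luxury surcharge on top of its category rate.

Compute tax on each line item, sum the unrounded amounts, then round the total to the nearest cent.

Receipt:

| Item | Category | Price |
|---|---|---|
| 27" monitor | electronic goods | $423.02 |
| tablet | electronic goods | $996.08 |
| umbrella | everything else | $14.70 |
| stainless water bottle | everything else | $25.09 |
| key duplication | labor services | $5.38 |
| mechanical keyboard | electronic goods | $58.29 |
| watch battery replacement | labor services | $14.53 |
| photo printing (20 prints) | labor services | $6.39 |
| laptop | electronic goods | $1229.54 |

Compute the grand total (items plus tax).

$3025.54

27" monitor $423.02: electronic goods → 7.75% → $32.78405
Tablet $996.08: electronic goods → 7.75% + 1.75% surcharge = 9.5% → $94.6276
Umbrella $14.70: everything else → 9.5% → $1.3965
Stainless water bottle $25.09: everything else → 9.5% → $2.38355
Key duplication $5.38: labor services → 0% → $0.00
Mechanical keyboard $58.29: electronic goods → 7.75% → $4.517475
Watch battery replacement $14.53: labor services → 0% → $0.00
Photo printing (20 prints) $6.39: labor services → 0% → $0.00
Laptop $1229.54: electronic goods → 7.75% + 1.75% surcharge = 9.5% → $116.8063
Subtotal = $2773.02; unrounded tax = $252.515475 → $252.52; total due = $3025.54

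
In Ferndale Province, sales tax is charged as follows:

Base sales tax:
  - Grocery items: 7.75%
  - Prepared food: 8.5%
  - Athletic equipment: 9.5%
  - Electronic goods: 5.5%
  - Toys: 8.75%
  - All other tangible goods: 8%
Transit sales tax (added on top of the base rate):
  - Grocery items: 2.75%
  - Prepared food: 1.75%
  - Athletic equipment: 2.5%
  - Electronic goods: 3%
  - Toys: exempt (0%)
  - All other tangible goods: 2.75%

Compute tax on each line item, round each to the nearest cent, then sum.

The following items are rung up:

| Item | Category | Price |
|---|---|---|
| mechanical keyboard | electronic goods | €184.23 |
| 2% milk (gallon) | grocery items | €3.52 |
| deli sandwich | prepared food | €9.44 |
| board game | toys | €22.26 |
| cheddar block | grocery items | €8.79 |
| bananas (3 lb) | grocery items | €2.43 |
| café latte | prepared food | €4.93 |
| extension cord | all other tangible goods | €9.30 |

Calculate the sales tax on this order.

€21.64

Mechanical keyboard €184.23: electronic goods → 5.5% + 3% transit = 8.5% → €15.66
2% milk (gallon) €3.52: grocery items → 7.75% + 2.75% transit = 10.5% → €0.37
Deli sandwich €9.44: prepared food → 8.5% + 1.75% transit = 10.25% → €0.97
Board game €22.26: toys → 8.75% + 0% transit = 8.75% → €1.95
Cheddar block €8.79: grocery items → 7.75% + 2.75% transit = 10.5% → €0.92
Bananas (3 lb) €2.43: grocery items → 7.75% + 2.75% transit = 10.5% → €0.26
Café latte €4.93: prepared food → 8.5% + 1.75% transit = 10.25% → €0.51
Extension cord €9.30: all other tangible goods → 8% + 2.75% transit = 10.75% → €1.00
Total tax = €15.66 + €0.37 + €0.97 + €1.95 + €0.92 + €0.26 + €0.51 + €1.00 = €21.64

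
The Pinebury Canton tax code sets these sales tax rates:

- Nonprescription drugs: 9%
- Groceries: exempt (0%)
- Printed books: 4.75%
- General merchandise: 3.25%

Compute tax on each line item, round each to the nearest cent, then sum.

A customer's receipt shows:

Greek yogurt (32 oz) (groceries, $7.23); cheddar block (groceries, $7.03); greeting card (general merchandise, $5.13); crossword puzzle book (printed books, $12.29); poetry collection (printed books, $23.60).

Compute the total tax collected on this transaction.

$1.87

Greek yogurt (32 oz) $7.23: groceries → 0% → $0.00
Cheddar block $7.03: groceries → 0% → $0.00
Greeting card $5.13: general merchandise → 3.25% → $0.17
Crossword puzzle book $12.29: printed books → 4.75% → $0.58
Poetry collection $23.60: printed books → 4.75% → $1.12
Total tax = $0.17 + $0.58 + $1.12 = $1.87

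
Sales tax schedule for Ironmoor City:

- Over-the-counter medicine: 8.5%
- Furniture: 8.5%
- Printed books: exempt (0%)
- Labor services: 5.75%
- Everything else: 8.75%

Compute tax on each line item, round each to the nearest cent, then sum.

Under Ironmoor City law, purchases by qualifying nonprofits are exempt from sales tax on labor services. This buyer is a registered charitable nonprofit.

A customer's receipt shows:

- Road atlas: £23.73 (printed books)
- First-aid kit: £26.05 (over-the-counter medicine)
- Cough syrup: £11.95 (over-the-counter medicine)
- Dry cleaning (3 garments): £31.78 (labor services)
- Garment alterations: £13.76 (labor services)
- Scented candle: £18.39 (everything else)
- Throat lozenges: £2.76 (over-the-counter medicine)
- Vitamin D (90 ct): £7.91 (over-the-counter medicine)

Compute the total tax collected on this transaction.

£5.74

Road atlas £23.73: printed books → 0% → £0.00
First-aid kit £26.05: over-the-counter medicine → 8.5% → £2.21
Cough syrup £11.95: over-the-counter medicine → 8.5% → £1.02
Dry cleaning (3 garments) £31.78: labor services, buyer-exempt → 0% → £0.00
Garment alterations £13.76: labor services, buyer-exempt → 0% → £0.00
Scented candle £18.39: everything else → 8.75% → £1.61
Throat lozenges £2.76: over-the-counter medicine → 8.5% → £0.23
Vitamin D (90 ct) £7.91: over-the-counter medicine → 8.5% → £0.67
Total tax = £2.21 + £1.02 + £1.61 + £0.23 + £0.67 = £5.74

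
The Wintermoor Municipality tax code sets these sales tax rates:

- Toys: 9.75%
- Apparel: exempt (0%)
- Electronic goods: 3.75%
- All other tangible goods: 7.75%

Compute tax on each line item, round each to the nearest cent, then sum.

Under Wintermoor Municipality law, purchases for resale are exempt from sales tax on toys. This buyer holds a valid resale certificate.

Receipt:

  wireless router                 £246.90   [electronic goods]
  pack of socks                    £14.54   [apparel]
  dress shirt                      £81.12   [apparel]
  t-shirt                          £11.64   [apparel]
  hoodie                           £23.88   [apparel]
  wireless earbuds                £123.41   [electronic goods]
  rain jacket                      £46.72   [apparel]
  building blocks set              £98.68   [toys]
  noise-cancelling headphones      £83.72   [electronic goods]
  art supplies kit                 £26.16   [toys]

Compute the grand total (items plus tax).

£773.80

Wireless router £246.90: electronic goods → 3.75% → £9.26
Pack of socks £14.54: apparel → 0% → £0.00
Dress shirt £81.12: apparel → 0% → £0.00
T-shirt £11.64: apparel → 0% → £0.00
Hoodie £23.88: apparel → 0% → £0.00
Wireless earbuds £123.41: electronic goods → 3.75% → £4.63
Rain jacket £46.72: apparel → 0% → £0.00
Building blocks set £98.68: toys, buyer-exempt → 0% → £0.00
Noise-cancelling headphones £83.72: electronic goods → 3.75% → £3.14
Art supplies kit £26.16: toys, buyer-exempt → 0% → £0.00
Subtotal = £756.77; tax = £17.03; total due = £773.80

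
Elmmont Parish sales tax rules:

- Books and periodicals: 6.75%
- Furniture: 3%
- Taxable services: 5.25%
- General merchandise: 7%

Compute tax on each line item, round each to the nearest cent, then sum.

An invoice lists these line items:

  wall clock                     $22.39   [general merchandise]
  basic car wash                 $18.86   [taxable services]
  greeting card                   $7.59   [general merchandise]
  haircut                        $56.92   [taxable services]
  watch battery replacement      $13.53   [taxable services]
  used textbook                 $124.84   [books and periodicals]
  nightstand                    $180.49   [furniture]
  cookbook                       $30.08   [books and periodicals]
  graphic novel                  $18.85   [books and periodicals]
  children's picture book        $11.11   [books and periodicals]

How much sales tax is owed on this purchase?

Wall clock $22.39: general merchandise → 7% → $1.57
Basic car wash $18.86: taxable services → 5.25% → $0.99
Greeting card $7.59: general merchandise → 7% → $0.53
Haircut $56.92: taxable services → 5.25% → $2.99
Watch battery replacement $13.53: taxable services → 5.25% → $0.71
Used textbook $124.84: books and periodicals → 6.75% → $8.43
Nightstand $180.49: furniture → 3% → $5.41
Cookbook $30.08: books and periodicals → 6.75% → $2.03
Graphic novel $18.85: books and periodicals → 6.75% → $1.27
Children's picture book $11.11: books and periodicals → 6.75% → $0.75
Total tax = $1.57 + $0.99 + $0.53 + $2.99 + $0.71 + $8.43 + $5.41 + $2.03 + $1.27 + $0.75 = $24.68

$24.68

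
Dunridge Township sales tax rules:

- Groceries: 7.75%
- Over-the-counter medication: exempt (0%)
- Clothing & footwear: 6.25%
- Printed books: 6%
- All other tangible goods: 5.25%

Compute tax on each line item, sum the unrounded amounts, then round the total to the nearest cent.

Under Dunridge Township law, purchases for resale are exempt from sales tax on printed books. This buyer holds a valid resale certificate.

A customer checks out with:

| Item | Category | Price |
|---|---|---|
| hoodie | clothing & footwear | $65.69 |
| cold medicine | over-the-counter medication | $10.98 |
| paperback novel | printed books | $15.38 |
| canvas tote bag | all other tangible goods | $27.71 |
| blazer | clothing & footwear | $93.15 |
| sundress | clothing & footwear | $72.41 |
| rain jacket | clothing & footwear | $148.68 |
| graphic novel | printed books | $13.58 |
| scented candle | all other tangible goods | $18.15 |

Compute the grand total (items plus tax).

$491.88

Hoodie $65.69: clothing & footwear → 6.25% → $4.105625
Cold medicine $10.98: over-the-counter medication → 0% → $0.00
Paperback novel $15.38: printed books, buyer-exempt → 0% → $0.00
Canvas tote bag $27.71: all other tangible goods → 5.25% → $1.454775
Blazer $93.15: clothing & footwear → 6.25% → $5.821875
Sundress $72.41: clothing & footwear → 6.25% → $4.525625
Rain jacket $148.68: clothing & footwear → 6.25% → $9.2925
Graphic novel $13.58: printed books, buyer-exempt → 0% → $0.00
Scented candle $18.15: all other tangible goods → 5.25% → $0.952875
Subtotal = $465.73; unrounded tax = $26.153275 → $26.15; total due = $491.88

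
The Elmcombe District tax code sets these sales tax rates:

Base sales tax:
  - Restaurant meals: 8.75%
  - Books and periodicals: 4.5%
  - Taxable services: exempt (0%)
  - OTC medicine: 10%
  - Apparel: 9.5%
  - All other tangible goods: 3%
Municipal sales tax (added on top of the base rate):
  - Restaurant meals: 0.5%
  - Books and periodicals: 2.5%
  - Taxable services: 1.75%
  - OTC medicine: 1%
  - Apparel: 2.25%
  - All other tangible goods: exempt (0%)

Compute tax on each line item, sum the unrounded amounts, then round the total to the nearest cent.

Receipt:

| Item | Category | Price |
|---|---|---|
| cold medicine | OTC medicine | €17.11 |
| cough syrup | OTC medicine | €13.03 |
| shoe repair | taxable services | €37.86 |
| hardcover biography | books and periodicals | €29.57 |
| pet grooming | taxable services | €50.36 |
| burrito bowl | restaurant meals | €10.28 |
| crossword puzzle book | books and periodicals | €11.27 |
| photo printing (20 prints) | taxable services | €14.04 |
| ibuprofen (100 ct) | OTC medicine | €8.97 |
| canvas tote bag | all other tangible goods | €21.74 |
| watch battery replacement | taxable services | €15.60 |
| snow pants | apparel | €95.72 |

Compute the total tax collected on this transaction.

Cold medicine €17.11: OTC medicine → 10% + 1% municipal = 11% → €1.8821
Cough syrup €13.03: OTC medicine → 10% + 1% municipal = 11% → €1.4333
Shoe repair €37.86: taxable services → 0% + 1.75% municipal = 1.75% → €0.66255
Hardcover biography €29.57: books and periodicals → 4.5% + 2.5% municipal = 7% → €2.0699
Pet grooming €50.36: taxable services → 0% + 1.75% municipal = 1.75% → €0.8813
Burrito bowl €10.28: restaurant meals → 8.75% + 0.5% municipal = 9.25% → €0.9509
Crossword puzzle book €11.27: books and periodicals → 4.5% + 2.5% municipal = 7% → €0.7889
Photo printing (20 prints) €14.04: taxable services → 0% + 1.75% municipal = 1.75% → €0.2457
Ibuprofen (100 ct) €8.97: OTC medicine → 10% + 1% municipal = 11% → €0.9867
Canvas tote bag €21.74: all other tangible goods → 3% + 0% municipal = 3% → €0.6522
Watch battery replacement €15.60: taxable services → 0% + 1.75% municipal = 1.75% → €0.273
Snow pants €95.72: apparel → 9.5% + 2.25% municipal = 11.75% → €11.2471
Unrounded tax sum = €22.07365 → €22.07

€22.07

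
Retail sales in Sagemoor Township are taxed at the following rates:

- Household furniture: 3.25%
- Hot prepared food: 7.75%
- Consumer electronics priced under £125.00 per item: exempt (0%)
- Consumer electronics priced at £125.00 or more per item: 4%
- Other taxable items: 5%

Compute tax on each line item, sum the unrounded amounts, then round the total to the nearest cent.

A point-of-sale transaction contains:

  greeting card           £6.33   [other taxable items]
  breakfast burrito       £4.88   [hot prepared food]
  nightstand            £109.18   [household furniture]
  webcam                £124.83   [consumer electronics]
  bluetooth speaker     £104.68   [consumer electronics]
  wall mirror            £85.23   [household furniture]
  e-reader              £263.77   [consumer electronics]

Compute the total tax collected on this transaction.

Greeting card £6.33: other taxable items → 5% → £0.3165
Breakfast burrito £4.88: hot prepared food → 7.75% → £0.3782
Nightstand £109.18: household furniture → 3.25% → £3.54835
Webcam £124.83: consumer electronics, under £125.00 → 0% → £0.00
Bluetooth speaker £104.68: consumer electronics, under £125.00 → 0% → £0.00
Wall mirror £85.23: household furniture → 3.25% → £2.769975
E-reader £263.77: consumer electronics, £125.00 or more → 4% → £10.5508
Unrounded tax sum = £17.563825 → £17.56

£17.56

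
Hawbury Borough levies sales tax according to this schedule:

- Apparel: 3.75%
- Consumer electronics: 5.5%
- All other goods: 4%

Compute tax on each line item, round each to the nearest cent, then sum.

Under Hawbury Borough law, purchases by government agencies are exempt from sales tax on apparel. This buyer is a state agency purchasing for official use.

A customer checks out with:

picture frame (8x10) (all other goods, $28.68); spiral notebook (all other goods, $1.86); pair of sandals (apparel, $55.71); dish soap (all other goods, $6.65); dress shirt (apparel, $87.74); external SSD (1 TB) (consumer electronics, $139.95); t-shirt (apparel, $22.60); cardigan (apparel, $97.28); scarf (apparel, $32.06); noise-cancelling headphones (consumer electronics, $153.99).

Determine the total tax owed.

Picture frame (8x10) $28.68: all other goods → 4% → $1.15
Spiral notebook $1.86: all other goods → 4% → $0.07
Pair of sandals $55.71: apparel, buyer-exempt → 0% → $0.00
Dish soap $6.65: all other goods → 4% → $0.27
Dress shirt $87.74: apparel, buyer-exempt → 0% → $0.00
External SSD (1 TB) $139.95: consumer electronics → 5.5% → $7.70
T-shirt $22.60: apparel, buyer-exempt → 0% → $0.00
Cardigan $97.28: apparel, buyer-exempt → 0% → $0.00
Scarf $32.06: apparel, buyer-exempt → 0% → $0.00
Noise-cancelling headphones $153.99: consumer electronics → 5.5% → $8.47
Total tax = $1.15 + $0.07 + $0.27 + $7.70 + $8.47 = $17.66

$17.66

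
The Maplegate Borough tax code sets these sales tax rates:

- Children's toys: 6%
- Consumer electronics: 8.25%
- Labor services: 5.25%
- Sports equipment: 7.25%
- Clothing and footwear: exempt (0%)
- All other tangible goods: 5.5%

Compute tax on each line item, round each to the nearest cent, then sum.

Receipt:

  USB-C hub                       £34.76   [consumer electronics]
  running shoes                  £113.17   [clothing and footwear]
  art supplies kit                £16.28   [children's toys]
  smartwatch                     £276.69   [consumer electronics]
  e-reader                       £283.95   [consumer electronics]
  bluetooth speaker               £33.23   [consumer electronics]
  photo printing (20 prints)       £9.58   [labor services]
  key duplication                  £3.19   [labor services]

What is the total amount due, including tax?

£824.37

USB-C hub £34.76: consumer electronics → 8.25% → £2.87
Running shoes £113.17: clothing and footwear → 0% → £0.00
Art supplies kit £16.28: children's toys → 6% → £0.98
Smartwatch £276.69: consumer electronics → 8.25% → £22.83
E-reader £283.95: consumer electronics → 8.25% → £23.43
Bluetooth speaker £33.23: consumer electronics → 8.25% → £2.74
Photo printing (20 prints) £9.58: labor services → 5.25% → £0.50
Key duplication £3.19: labor services → 5.25% → £0.17
Subtotal = £770.85; tax = £53.52; total due = £824.37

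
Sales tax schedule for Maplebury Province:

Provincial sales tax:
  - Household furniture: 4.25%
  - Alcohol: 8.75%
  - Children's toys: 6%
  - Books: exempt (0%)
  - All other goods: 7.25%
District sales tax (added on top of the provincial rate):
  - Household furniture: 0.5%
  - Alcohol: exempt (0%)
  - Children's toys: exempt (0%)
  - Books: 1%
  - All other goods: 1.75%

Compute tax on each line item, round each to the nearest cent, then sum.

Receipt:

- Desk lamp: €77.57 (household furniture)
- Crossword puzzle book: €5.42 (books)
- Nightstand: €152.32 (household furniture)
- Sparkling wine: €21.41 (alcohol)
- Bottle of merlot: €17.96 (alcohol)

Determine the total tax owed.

Desk lamp €77.57: household furniture → 4.25% + 0.5% district = 4.75% → €3.68
Crossword puzzle book €5.42: books → 0% + 1% district = 1% → €0.05
Nightstand €152.32: household furniture → 4.25% + 0.5% district = 4.75% → €7.24
Sparkling wine €21.41: alcohol → 8.75% + 0% district = 8.75% → €1.87
Bottle of merlot €17.96: alcohol → 8.75% + 0% district = 8.75% → €1.57
Total tax = €3.68 + €0.05 + €7.24 + €1.87 + €1.57 = €14.41

€14.41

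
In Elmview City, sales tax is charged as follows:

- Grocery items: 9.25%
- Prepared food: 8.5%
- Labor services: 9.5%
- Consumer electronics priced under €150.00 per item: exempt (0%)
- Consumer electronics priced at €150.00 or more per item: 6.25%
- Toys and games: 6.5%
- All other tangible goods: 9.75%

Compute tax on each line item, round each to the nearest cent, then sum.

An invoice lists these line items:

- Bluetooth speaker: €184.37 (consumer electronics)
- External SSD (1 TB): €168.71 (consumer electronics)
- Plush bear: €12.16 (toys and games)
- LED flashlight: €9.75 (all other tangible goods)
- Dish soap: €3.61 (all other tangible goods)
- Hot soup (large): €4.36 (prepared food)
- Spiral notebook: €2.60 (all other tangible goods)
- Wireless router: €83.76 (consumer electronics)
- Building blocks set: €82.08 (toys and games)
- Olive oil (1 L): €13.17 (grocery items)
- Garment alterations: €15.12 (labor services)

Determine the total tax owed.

Bluetooth speaker €184.37: consumer electronics, €150.00 or more → 6.25% → €11.52
External SSD (1 TB) €168.71: consumer electronics, €150.00 or more → 6.25% → €10.54
Plush bear €12.16: toys and games → 6.5% → €0.79
LED flashlight €9.75: all other tangible goods → 9.75% → €0.95
Dish soap €3.61: all other tangible goods → 9.75% → €0.35
Hot soup (large) €4.36: prepared food → 8.5% → €0.37
Spiral notebook €2.60: all other tangible goods → 9.75% → €0.25
Wireless router €83.76: consumer electronics, under €150.00 → 0% → €0.00
Building blocks set €82.08: toys and games → 6.5% → €5.34
Olive oil (1 L) €13.17: grocery items → 9.25% → €1.22
Garment alterations €15.12: labor services → 9.5% → €1.44
Total tax = €11.52 + €10.54 + €0.79 + €0.95 + €0.35 + €0.37 + €0.25 + €5.34 + €1.22 + €1.44 = €32.77

€32.77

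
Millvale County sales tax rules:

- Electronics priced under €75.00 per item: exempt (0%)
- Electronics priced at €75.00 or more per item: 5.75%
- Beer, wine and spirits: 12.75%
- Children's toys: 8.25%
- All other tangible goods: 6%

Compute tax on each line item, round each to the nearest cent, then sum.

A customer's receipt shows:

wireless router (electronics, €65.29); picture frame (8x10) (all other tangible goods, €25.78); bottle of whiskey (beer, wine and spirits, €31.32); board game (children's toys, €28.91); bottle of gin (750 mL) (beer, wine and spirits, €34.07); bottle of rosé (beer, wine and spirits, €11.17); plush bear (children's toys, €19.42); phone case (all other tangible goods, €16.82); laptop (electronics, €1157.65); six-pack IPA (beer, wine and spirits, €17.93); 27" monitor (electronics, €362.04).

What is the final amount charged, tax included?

€1876.37

Wireless router €65.29: electronics, under €75.00 → 0% → €0.00
Picture frame (8x10) €25.78: all other tangible goods → 6% → €1.55
Bottle of whiskey €31.32: beer, wine and spirits → 12.75% → €3.99
Board game €28.91: children's toys → 8.25% → €2.39
Bottle of gin (750 mL) €34.07: beer, wine and spirits → 12.75% → €4.34
Bottle of rosé €11.17: beer, wine and spirits → 12.75% → €1.42
Plush bear €19.42: children's toys → 8.25% → €1.60
Phone case €16.82: all other tangible goods → 6% → €1.01
Laptop €1157.65: electronics, €75.00 or more → 5.75% → €66.56
Six-pack IPA €17.93: beer, wine and spirits → 12.75% → €2.29
27" monitor €362.04: electronics, €75.00 or more → 5.75% → €20.82
Subtotal = €1770.40; tax = €105.97; total due = €1876.37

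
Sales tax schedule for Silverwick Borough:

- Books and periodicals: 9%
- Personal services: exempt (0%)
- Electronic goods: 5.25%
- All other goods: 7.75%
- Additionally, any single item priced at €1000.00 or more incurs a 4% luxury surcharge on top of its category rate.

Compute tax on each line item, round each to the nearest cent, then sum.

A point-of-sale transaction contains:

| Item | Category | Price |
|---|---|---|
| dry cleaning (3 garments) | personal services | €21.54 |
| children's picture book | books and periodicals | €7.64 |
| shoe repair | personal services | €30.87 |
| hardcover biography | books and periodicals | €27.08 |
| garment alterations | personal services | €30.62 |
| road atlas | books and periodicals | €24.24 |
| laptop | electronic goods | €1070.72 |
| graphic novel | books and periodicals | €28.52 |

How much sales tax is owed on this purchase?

Dry cleaning (3 garments) €21.54: personal services → 0% → €0.00
Children's picture book €7.64: books and periodicals → 9% → €0.69
Shoe repair €30.87: personal services → 0% → €0.00
Hardcover biography €27.08: books and periodicals → 9% → €2.44
Garment alterations €30.62: personal services → 0% → €0.00
Road atlas €24.24: books and periodicals → 9% → €2.18
Laptop €1070.72: electronic goods → 5.25% + 4% surcharge = 9.25% → €99.04
Graphic novel €28.52: books and periodicals → 9% → €2.57
Total tax = €0.69 + €2.44 + €2.18 + €99.04 + €2.57 = €106.92

€106.92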